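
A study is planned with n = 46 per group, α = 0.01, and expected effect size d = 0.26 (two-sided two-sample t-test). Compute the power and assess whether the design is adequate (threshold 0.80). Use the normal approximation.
Power ≈ 0.09; the study is underpowered (power < 0.80)

Power calculation (two-sample t-test, normal approximation):
z_β = d · √(n/2) - z_{α/2}
z_β = 0.26 · √(46/2) - 2.576
z_β = 0.26 · 4.796 - 2.576
z_β = -1.329

Power = Φ(z_β) = Φ(-1.329) ≈ 0.092

Effect size d = 0.26 is small by Cohen's convention (0.2/0.5/0.8).

Threshold: power ≥ 0.80 is conventionally adequate.
Power ≈ 0.09 → the study is underpowered (power < 0.80).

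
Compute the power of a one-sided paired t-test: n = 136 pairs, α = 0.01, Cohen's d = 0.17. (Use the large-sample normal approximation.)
Power ≈ 0.37

Power calculation (paired t-test, normal approximation):
z_β = d · √n - z_α
z_β = 0.17 · √136 - 2.326
z_β = 0.17 · 11.662 - 2.326
z_β = -0.344

Power = Φ(z_β) = Φ(-0.344) ≈ 0.365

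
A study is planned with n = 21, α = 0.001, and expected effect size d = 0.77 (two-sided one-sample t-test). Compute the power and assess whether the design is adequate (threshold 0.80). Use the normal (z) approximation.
Power ≈ 0.59; the study is underpowered (power < 0.80)

Power calculation (one-sample t-test, normal approximation):
z_β = d · √n - z_{α/2}
z_β = 0.77 · √21 - 3.291
z_β = 0.77 · 4.583 - 3.291
z_β = 0.238

Power = Φ(z_β) = Φ(0.238) ≈ 0.594

Effect size d = 0.77 is medium by Cohen's convention (0.2/0.5/0.8).

Threshold: power ≥ 0.80 is conventionally adequate.
Power ≈ 0.59 → the study is underpowered (power < 0.80).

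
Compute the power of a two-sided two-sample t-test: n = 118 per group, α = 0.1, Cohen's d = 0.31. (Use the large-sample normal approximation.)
Power ≈ 0.77

Power calculation (two-sample t-test, normal approximation):
z_β = d · √(n/2) - z_{α/2}
z_β = 0.31 · √(118/2) - 1.645
z_β = 0.31 · 7.681 - 1.645
z_β = 0.736

Power = Φ(z_β) = Φ(0.736) ≈ 0.769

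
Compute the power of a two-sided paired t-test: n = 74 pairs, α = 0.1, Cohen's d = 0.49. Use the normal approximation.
Power ≈ 0.99

Power calculation (paired t-test, normal approximation):
z_β = d · √n - z_{α/2}
z_β = 0.49 · √74 - 1.645
z_β = 0.49 · 8.602 - 1.645
z_β = 2.570

Power = Φ(z_β) = Φ(2.570) ≈ 0.995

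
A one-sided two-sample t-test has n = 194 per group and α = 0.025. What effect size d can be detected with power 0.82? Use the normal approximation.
d ≈ 0.29

Minimum detectable effect (two-sample t-test, normal approximation):
d = (z_α + z_β) / √(n/2)
d = (1.960 + 0.915) / √(194/2)
d = 2.875 / 9.849
d ≈ 0.29

By Cohen's convention (0.2 small / 0.5 medium / 0.8 large): small effect.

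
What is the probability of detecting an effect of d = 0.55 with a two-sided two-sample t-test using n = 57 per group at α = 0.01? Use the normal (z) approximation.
Power ≈ 0.64

Power calculation (two-sample t-test, normal approximation):
z_β = d · √(n/2) - z_{α/2}
z_β = 0.55 · √(57/2) - 2.576
z_β = 0.55 · 5.339 - 2.576
z_β = 0.360

Power = Φ(z_β) = Φ(0.360) ≈ 0.641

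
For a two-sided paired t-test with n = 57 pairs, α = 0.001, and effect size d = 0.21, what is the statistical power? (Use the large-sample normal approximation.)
Power ≈ 0.04

Power calculation (paired t-test, normal approximation):
z_β = d · √n - z_{α/2}
z_β = 0.21 · √57 - 3.291
z_β = 0.21 · 7.550 - 3.291
z_β = -1.705

Power = Φ(z_β) = Φ(-1.705) ≈ 0.044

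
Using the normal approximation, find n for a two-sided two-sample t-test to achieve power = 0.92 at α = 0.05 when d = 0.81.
n = 35 per group

Sample size formula (two-sample t-test, normal approximation):
n = 2 · ((z_{α/2} + z_β) / d)²

z_{α/2} = 1.960 (for α = 0.05, two-sided)
z_β = 1.405 (for power = 0.92)
d = 0.81

n = 2 · ((1.960 + 1.405) / 0.81)²
n = 2 · (4.154)²
n ≈ 34.51
Round up to the next whole number: n = 35 per group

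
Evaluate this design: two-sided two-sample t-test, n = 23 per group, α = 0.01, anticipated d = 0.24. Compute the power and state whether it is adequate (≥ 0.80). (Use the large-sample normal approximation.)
Power ≈ 0.04; the study is underpowered (power < 0.80)

Power calculation (two-sample t-test, normal approximation):
z_β = d · √(n/2) - z_{α/2}
z_β = 0.24 · √(23/2) - 2.576
z_β = 0.24 · 3.391 - 2.576
z_β = -1.762

Power = Φ(z_β) = Φ(-1.762) ≈ 0.039

Effect size d = 0.24 is small by Cohen's convention (0.2/0.5/0.8).

Threshold: power ≥ 0.80 is conventionally adequate.
Power ≈ 0.04 → the study is underpowered (power < 0.80).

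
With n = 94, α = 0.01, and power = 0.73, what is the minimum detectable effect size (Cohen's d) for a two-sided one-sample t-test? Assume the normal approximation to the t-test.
d ≈ 0.33

Minimum detectable effect (one-sample t-test, normal approximation):
d = (z_{α/2} + z_β) / √n
d = (2.576 + 0.613) / √94
d = 3.189 / 9.695
d ≈ 0.33

By Cohen's convention (0.2 small / 0.5 medium / 0.8 large): small effect.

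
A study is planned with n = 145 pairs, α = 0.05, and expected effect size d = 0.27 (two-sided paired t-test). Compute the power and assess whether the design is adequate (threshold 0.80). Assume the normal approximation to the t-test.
Power ≈ 0.90; the study is adequately powered (power ≥ 0.80)

Power calculation (paired t-test, normal approximation):
z_β = d · √n - z_{α/2}
z_β = 0.27 · √145 - 1.960
z_β = 0.27 · 12.042 - 1.960
z_β = 1.291

Power = Φ(z_β) = Φ(1.291) ≈ 0.902

Effect size d = 0.27 is small by Cohen's convention (0.2/0.5/0.8).

Threshold: power ≥ 0.80 is conventionally adequate.
Power ≈ 0.90 → the study is adequately powered (power ≥ 0.80).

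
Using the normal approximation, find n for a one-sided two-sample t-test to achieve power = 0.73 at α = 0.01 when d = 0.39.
n = 114 per group

Sample size formula (two-sample t-test, normal approximation):
n = 2 · ((z_α + z_β) / d)²

z_α = 2.326 (for α = 0.01, one-sided)
z_β = 0.613 (for power = 0.73)
d = 0.39

n = 2 · ((2.326 + 0.613) / 0.39)²
n = 2 · (7.536)²
n ≈ 113.58
Round up to the next whole number: n = 114 per group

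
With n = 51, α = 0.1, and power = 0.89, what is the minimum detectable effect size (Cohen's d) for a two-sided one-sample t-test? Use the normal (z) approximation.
d ≈ 0.40

Minimum detectable effect (one-sample t-test, normal approximation):
d = (z_{α/2} + z_β) / √n
d = (1.645 + 1.227) / √51
d = 2.871 / 7.141
d ≈ 0.40

By Cohen's convention (0.2 small / 0.5 medium / 0.8 large): small effect.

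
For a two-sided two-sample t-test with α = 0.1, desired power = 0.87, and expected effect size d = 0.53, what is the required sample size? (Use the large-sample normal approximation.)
n = 55 per group

Sample size formula (two-sample t-test, normal approximation):
n = 2 · ((z_{α/2} + z_β) / d)²

z_{α/2} = 1.645 (for α = 0.1, two-sided)
z_β = 1.126 (for power = 0.87)
d = 0.53

n = 2 · ((1.645 + 1.126) / 0.53)²
n = 2 · (5.228)²
n ≈ 54.66
Round up to the next whole number: n = 55 per group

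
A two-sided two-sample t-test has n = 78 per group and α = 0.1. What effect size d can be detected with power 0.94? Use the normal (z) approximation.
d ≈ 0.51

Minimum detectable effect (two-sample t-test, normal approximation):
d = (z_{α/2} + z_β) / √(n/2)
d = (1.645 + 1.555) / √(78/2)
d = 3.200 / 6.245
d ≈ 0.51

By Cohen's convention (0.2 small / 0.5 medium / 0.8 large): medium effect.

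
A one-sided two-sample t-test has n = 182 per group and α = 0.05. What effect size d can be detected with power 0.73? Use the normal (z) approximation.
d ≈ 0.24

Minimum detectable effect (two-sample t-test, normal approximation):
d = (z_α + z_β) / √(n/2)
d = (1.645 + 0.613) / √(182/2)
d = 2.258 / 9.539
d ≈ 0.24

By Cohen's convention (0.2 small / 0.5 medium / 0.8 large): small effect.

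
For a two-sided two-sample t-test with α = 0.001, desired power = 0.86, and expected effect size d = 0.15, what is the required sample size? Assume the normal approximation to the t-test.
n = 1699 per group

Sample size formula (two-sample t-test, normal approximation):
n = 2 · ((z_{α/2} + z_β) / d)²

z_{α/2} = 3.291 (for α = 0.001, two-sided)
z_β = 1.080 (for power = 0.86)
d = 0.15

n = 2 · ((3.291 + 1.080) / 0.15)²
n = 2 · (29.140)²
n ≈ 1698.28
Round up to the next whole number: n = 1699 per group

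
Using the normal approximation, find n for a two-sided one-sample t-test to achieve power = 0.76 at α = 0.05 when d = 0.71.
n = 15

Sample size formula (one-sample t-test, normal approximation):
n = ((z_{α/2} + z_β) / d)²

z_{α/2} = 1.960 (for α = 0.05, two-sided)
z_β = 0.706 (for power = 0.76)
d = 0.71

n = ((1.960 + 0.706) / 0.71)²
n = (3.755)²
n ≈ 14.10
Round up to the next whole number: n = 15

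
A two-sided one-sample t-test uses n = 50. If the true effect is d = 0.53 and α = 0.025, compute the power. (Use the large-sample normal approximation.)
Power ≈ 0.93

Power calculation (one-sample t-test, normal approximation):
z_β = d · √n - z_{α/2}
z_β = 0.53 · √50 - 2.241
z_β = 0.53 · 7.071 - 2.241
z_β = 1.506

Power = Φ(z_β) = Φ(1.506) ≈ 0.934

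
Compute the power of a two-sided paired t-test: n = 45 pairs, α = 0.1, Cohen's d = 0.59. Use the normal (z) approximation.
Power ≈ 0.99

Power calculation (paired t-test, normal approximation):
z_β = d · √n - z_{α/2}
z_β = 0.59 · √45 - 1.645
z_β = 0.59 · 6.708 - 1.645
z_β = 2.313

Power = Φ(z_β) = Φ(2.313) ≈ 0.990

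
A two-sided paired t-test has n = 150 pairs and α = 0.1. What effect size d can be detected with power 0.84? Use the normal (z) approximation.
d ≈ 0.22

Minimum detectable effect (paired t-test, normal approximation):
d = (z_{α/2} + z_β) / √n
d = (1.645 + 0.994) / √150
d = 2.639 / 12.247
d ≈ 0.22

By Cohen's convention (0.2 small / 0.5 medium / 0.8 large): small effect.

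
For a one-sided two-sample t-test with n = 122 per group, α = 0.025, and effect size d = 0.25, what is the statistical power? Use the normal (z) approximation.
Power ≈ 0.50

Power calculation (two-sample t-test, normal approximation):
z_β = d · √(n/2) - z_α
z_β = 0.25 · √(122/2) - 1.960
z_β = 0.25 · 7.810 - 1.960
z_β = -0.007

Power = Φ(z_β) = Φ(-0.007) ≈ 0.497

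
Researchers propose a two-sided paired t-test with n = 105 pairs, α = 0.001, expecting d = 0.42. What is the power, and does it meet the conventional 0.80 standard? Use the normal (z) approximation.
Power ≈ 0.84; the study is adequately powered (power ≥ 0.80)

Power calculation (paired t-test, normal approximation):
z_β = d · √n - z_{α/2}
z_β = 0.42 · √105 - 3.291
z_β = 0.42 · 10.247 - 3.291
z_β = 1.013

Power = Φ(z_β) = Φ(1.013) ≈ 0.845

Effect size d = 0.42 is small by Cohen's convention (0.2/0.5/0.8).

Threshold: power ≥ 0.80 is conventionally adequate.
Power ≈ 0.84 → the study is adequately powered (power ≥ 0.80).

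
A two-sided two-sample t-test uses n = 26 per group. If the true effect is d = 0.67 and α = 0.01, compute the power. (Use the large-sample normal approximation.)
Power ≈ 0.44

Power calculation (two-sample t-test, normal approximation):
z_β = d · √(n/2) - z_{α/2}
z_β = 0.67 · √(26/2) - 2.576
z_β = 0.67 · 3.606 - 2.576
z_β = -0.160

Power = Φ(z_β) = Φ(-0.160) ≈ 0.436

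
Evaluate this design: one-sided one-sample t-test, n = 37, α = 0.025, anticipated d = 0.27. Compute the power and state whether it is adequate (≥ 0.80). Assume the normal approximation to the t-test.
Power ≈ 0.38; the study is underpowered (power < 0.80)

Power calculation (one-sample t-test, normal approximation):
z_β = d · √n - z_α
z_β = 0.27 · √37 - 1.960
z_β = 0.27 · 6.083 - 1.960
z_β = -0.318

Power = Φ(z_β) = Φ(-0.318) ≈ 0.375

Effect size d = 0.27 is small by Cohen's convention (0.2/0.5/0.8).

Threshold: power ≥ 0.80 is conventionally adequate.
Power ≈ 0.38 → the study is underpowered (power < 0.80).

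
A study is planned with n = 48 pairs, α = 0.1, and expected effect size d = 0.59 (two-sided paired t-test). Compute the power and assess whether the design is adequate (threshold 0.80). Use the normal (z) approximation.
Power ≈ 0.99; the study is adequately powered (power ≥ 0.80)

Power calculation (paired t-test, normal approximation):
z_β = d · √n - z_{α/2}
z_β = 0.59 · √48 - 1.645
z_β = 0.59 · 6.928 - 1.645
z_β = 2.443

Power = Φ(z_β) = Φ(2.443) ≈ 0.993

Effect size d = 0.59 is medium by Cohen's convention (0.2/0.5/0.8).

Threshold: power ≥ 0.80 is conventionally adequate.
Power ≈ 0.99 → the study is adequately powered (power ≥ 0.80).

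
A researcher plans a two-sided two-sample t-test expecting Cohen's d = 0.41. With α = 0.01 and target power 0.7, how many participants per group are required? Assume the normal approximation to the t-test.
n = 115 per group

Sample size formula (two-sample t-test, normal approximation):
n = 2 · ((z_{α/2} + z_β) / d)²

z_{α/2} = 2.576 (for α = 0.01, two-sided)
z_β = 0.524 (for power = 0.7)
d = 0.41

n = 2 · ((2.576 + 0.524) / 0.41)²
n = 2 · (7.561)²
n ≈ 114.34
Round up to the next whole number: n = 115 per group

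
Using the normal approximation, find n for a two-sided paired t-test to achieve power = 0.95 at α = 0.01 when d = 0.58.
n = 53 pairs

Sample size formula (paired t-test, normal approximation):
n = ((z_{α/2} + z_β) / d)²

z_{α/2} = 2.576 (for α = 0.01, two-sided)
z_β = 1.645 (for power = 0.95)
d = 0.58

n = ((2.576 + 1.645) / 0.58)²
n = (7.278)²
n ≈ 52.97
Round up to the next whole number: n = 53 pairs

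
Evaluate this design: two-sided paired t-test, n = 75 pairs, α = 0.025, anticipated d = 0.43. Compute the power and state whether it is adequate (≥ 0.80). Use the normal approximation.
Power ≈ 0.93; the study is adequately powered (power ≥ 0.80)

Power calculation (paired t-test, normal approximation):
z_β = d · √n - z_{α/2}
z_β = 0.43 · √75 - 2.241
z_β = 0.43 · 8.660 - 2.241
z_β = 1.483

Power = Φ(z_β) = Φ(1.483) ≈ 0.931

Effect size d = 0.43 is small by Cohen's convention (0.2/0.5/0.8).

Threshold: power ≥ 0.80 is conventionally adequate.
Power ≈ 0.93 → the study is adequately powered (power ≥ 0.80).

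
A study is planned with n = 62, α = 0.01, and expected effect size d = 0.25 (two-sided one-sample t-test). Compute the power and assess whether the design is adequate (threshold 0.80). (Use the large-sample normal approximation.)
Power ≈ 0.27; the study is underpowered (power < 0.80)

Power calculation (one-sample t-test, normal approximation):
z_β = d · √n - z_{α/2}
z_β = 0.25 · √62 - 2.576
z_β = 0.25 · 7.874 - 2.576
z_β = -0.607

Power = Φ(z_β) = Φ(-0.607) ≈ 0.272

Effect size d = 0.25 is small by Cohen's convention (0.2/0.5/0.8).

Threshold: power ≥ 0.80 is conventionally adequate.
Power ≈ 0.27 → the study is underpowered (power < 0.80).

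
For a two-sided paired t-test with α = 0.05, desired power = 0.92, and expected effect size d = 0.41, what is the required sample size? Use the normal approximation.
n = 68 pairs

Sample size formula (paired t-test, normal approximation):
n = ((z_{α/2} + z_β) / d)²

z_{α/2} = 1.960 (for α = 0.05, two-sided)
z_β = 1.405 (for power = 0.92)
d = 0.41

n = ((1.960 + 1.405) / 0.41)²
n = (8.207)²
n ≈ 67.35
Round up to the next whole number: n = 68 pairs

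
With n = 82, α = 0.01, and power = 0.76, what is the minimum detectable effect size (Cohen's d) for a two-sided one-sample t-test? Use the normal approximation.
d ≈ 0.36

Minimum detectable effect (one-sample t-test, normal approximation):
d = (z_{α/2} + z_β) / √n
d = (2.576 + 0.706) / √82
d = 3.282 / 9.055
d ≈ 0.36

By Cohen's convention (0.2 small / 0.5 medium / 0.8 large): small effect.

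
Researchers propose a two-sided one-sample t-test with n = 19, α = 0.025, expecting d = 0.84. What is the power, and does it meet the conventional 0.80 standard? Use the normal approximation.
Power ≈ 0.92; the study is adequately powered (power ≥ 0.80)

Power calculation (one-sample t-test, normal approximation):
z_β = d · √n - z_{α/2}
z_β = 0.84 · √19 - 2.241
z_β = 0.84 · 4.359 - 2.241
z_β = 1.420

Power = Φ(z_β) = Φ(1.420) ≈ 0.922

Effect size d = 0.84 is large by Cohen's convention (0.2/0.5/0.8).

Threshold: power ≥ 0.80 is conventionally adequate.
Power ≈ 0.92 → the study is adequately powered (power ≥ 0.80).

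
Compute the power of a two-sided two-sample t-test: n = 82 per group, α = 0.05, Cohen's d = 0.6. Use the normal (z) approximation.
Power ≈ 0.97

Power calculation (two-sample t-test, normal approximation):
z_β = d · √(n/2) - z_{α/2}
z_β = 0.6 · √(82/2) - 1.960
z_β = 0.6 · 6.403 - 1.960
z_β = 1.882

Power = Φ(z_β) = Φ(1.882) ≈ 0.970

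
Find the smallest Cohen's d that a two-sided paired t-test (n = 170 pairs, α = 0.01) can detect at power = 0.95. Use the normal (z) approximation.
d ≈ 0.32

Minimum detectable effect (paired t-test, normal approximation):
d = (z_{α/2} + z_β) / √n
d = (2.576 + 1.645) / √170
d = 4.221 / 13.038
d ≈ 0.32

By Cohen's convention (0.2 small / 0.5 medium / 0.8 large): small effect.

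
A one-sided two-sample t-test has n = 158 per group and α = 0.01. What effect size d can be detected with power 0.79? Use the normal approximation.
d ≈ 0.35

Minimum detectable effect (two-sample t-test, normal approximation):
d = (z_α + z_β) / √(n/2)
d = (2.326 + 0.806) / √(158/2)
d = 3.133 / 8.888
d ≈ 0.35

By Cohen's convention (0.2 small / 0.5 medium / 0.8 large): small effect.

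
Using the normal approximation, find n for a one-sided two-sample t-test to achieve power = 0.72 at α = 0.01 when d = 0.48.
n = 74 per group

Sample size formula (two-sample t-test, normal approximation):
n = 2 · ((z_α + z_β) / d)²

z_α = 2.326 (for α = 0.01, one-sided)
z_β = 0.583 (for power = 0.72)
d = 0.48

n = 2 · ((2.326 + 0.583) / 0.48)²
n = 2 · (6.060)²
n ≈ 73.45
Round up to the next whole number: n = 74 per group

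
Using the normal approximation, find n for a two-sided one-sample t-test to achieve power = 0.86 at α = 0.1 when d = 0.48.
n = 33

Sample size formula (one-sample t-test, normal approximation):
n = ((z_{α/2} + z_β) / d)²

z_{α/2} = 1.645 (for α = 0.1, two-sided)
z_β = 1.080 (for power = 0.86)
d = 0.48

n = ((1.645 + 1.080) / 0.48)²
n = (5.677)²
n ≈ 32.23
Round up to the next whole number: n = 33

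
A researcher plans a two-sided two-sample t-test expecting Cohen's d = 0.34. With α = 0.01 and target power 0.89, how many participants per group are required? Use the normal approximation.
n = 251 per group

Sample size formula (two-sample t-test, normal approximation):
n = 2 · ((z_{α/2} + z_β) / d)²

z_{α/2} = 2.576 (for α = 0.01, two-sided)
z_β = 1.227 (for power = 0.89)
d = 0.34

n = 2 · ((2.576 + 1.227) / 0.34)²
n = 2 · (11.185)²
n ≈ 250.21
Round up to the next whole number: n = 251 per group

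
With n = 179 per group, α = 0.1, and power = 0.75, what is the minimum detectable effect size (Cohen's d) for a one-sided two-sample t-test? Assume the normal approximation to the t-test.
d ≈ 0.21

Minimum detectable effect (two-sample t-test, normal approximation):
d = (z_α + z_β) / √(n/2)
d = (1.282 + 0.674) / √(179/2)
d = 1.956 / 9.460
d ≈ 0.21

By Cohen's convention (0.2 small / 0.5 medium / 0.8 large): small effect.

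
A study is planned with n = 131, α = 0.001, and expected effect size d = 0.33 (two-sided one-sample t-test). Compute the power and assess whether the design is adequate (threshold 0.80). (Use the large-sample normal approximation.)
Power ≈ 0.69; the study is underpowered (power < 0.80)

Power calculation (one-sample t-test, normal approximation):
z_β = d · √n - z_{α/2}
z_β = 0.33 · √131 - 3.291
z_β = 0.33 · 11.446 - 3.291
z_β = 0.486

Power = Φ(z_β) = Φ(0.486) ≈ 0.687

Effect size d = 0.33 is small by Cohen's convention (0.2/0.5/0.8).

Threshold: power ≥ 0.80 is conventionally adequate.
Power ≈ 0.69 → the study is underpowered (power < 0.80).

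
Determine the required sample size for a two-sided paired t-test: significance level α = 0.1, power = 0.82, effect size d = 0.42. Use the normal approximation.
n = 38 pairs

Sample size formula (paired t-test, normal approximation):
n = ((z_{α/2} + z_β) / d)²

z_{α/2} = 1.645 (for α = 0.1, two-sided)
z_β = 0.915 (for power = 0.82)
d = 0.42

n = ((1.645 + 0.915) / 0.42)²
n = (6.095)²
n ≈ 37.15
Round up to the next whole number: n = 38 pairs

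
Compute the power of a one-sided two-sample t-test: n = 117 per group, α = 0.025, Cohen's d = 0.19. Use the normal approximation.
Power ≈ 0.31

Power calculation (two-sample t-test, normal approximation):
z_β = d · √(n/2) - z_α
z_β = 0.19 · √(117/2) - 1.960
z_β = 0.19 · 7.649 - 1.960
z_β = -0.507

Power = Φ(z_β) = Φ(-0.507) ≈ 0.306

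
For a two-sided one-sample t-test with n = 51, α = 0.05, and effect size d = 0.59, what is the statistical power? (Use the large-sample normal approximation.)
Power ≈ 0.99

Power calculation (one-sample t-test, normal approximation):
z_β = d · √n - z_{α/2}
z_β = 0.59 · √51 - 1.960
z_β = 0.59 · 7.141 - 1.960
z_β = 2.253

Power = Φ(z_β) = Φ(2.253) ≈ 0.988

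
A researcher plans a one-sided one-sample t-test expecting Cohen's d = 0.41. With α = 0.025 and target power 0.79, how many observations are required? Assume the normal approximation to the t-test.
n = 46

Sample size formula (one-sample t-test, normal approximation):
n = ((z_α + z_β) / d)²

z_α = 1.960 (for α = 0.025, one-sided)
z_β = 0.806 (for power = 0.79)
d = 0.41

n = ((1.960 + 0.806) / 0.41)²
n = (6.746)²
n ≈ 45.51
Round up to the next whole number: n = 46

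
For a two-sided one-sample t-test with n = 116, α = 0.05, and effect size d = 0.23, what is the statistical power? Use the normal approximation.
Power ≈ 0.70

Power calculation (one-sample t-test, normal approximation):
z_β = d · √n - z_{α/2}
z_β = 0.23 · √116 - 1.960
z_β = 0.23 · 10.770 - 1.960
z_β = 0.517

Power = Φ(z_β) = Φ(0.517) ≈ 0.697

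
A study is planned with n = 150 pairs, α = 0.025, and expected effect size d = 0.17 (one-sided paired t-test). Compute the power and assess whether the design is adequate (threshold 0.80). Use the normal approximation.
Power ≈ 0.55; the study is underpowered (power < 0.80)

Power calculation (paired t-test, normal approximation):
z_β = d · √n - z_α
z_β = 0.17 · √150 - 1.960
z_β = 0.17 · 12.247 - 1.960
z_β = 0.122

Power = Φ(z_β) = Φ(0.122) ≈ 0.549

Effect size d = 0.17 is very small by Cohen's convention (0.2/0.5/0.8).

Threshold: power ≥ 0.80 is conventionally adequate.
Power ≈ 0.55 → the study is underpowered (power < 0.80).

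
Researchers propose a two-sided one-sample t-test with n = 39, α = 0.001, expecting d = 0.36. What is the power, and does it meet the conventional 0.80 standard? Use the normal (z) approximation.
Power ≈ 0.15; the study is underpowered (power < 0.80)

Power calculation (one-sample t-test, normal approximation):
z_β = d · √n - z_{α/2}
z_β = 0.36 · √39 - 3.291
z_β = 0.36 · 6.245 - 3.291
z_β = -1.042

Power = Φ(z_β) = Φ(-1.042) ≈ 0.149

Effect size d = 0.36 is small by Cohen's convention (0.2/0.5/0.8).

Threshold: power ≥ 0.80 is conventionally adequate.
Power ≈ 0.15 → the study is underpowered (power < 0.80).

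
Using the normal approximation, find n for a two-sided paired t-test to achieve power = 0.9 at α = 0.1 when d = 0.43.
n = 47 pairs

Sample size formula (paired t-test, normal approximation):
n = ((z_{α/2} + z_β) / d)²

z_{α/2} = 1.645 (for α = 0.1, two-sided)
z_β = 1.282 (for power = 0.9)
d = 0.43

n = ((1.645 + 1.282) / 0.43)²
n = (6.807)²
n ≈ 46.34
Round up to the next whole number: n = 47 pairs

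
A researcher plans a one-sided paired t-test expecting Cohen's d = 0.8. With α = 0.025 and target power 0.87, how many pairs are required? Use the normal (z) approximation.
n = 15 pairs

Sample size formula (paired t-test, normal approximation):
n = ((z_α + z_β) / d)²

z_α = 1.960 (for α = 0.025, one-sided)
z_β = 1.126 (for power = 0.87)
d = 0.8

n = ((1.960 + 1.126) / 0.8)²
n = (3.858)²
n ≈ 14.88
Round up to the next whole number: n = 15 pairs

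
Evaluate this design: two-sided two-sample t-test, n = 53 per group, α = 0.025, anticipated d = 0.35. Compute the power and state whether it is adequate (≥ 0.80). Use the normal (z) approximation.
Power ≈ 0.33; the study is underpowered (power < 0.80)

Power calculation (two-sample t-test, normal approximation):
z_β = d · √(n/2) - z_{α/2}
z_β = 0.35 · √(53/2) - 2.241
z_β = 0.35 · 5.148 - 2.241
z_β = -0.440

Power = Φ(z_β) = Φ(-0.440) ≈ 0.330

Effect size d = 0.35 is small by Cohen's convention (0.2/0.5/0.8).

Threshold: power ≥ 0.80 is conventionally adequate.
Power ≈ 0.33 → the study is underpowered (power < 0.80).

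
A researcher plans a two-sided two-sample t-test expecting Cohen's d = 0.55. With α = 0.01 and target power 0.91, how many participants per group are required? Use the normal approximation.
n = 102 per group

Sample size formula (two-sample t-test, normal approximation):
n = 2 · ((z_{α/2} + z_β) / d)²

z_{α/2} = 2.576 (for α = 0.01, two-sided)
z_β = 1.341 (for power = 0.91)
d = 0.55

n = 2 · ((2.576 + 1.341) / 0.55)²
n = 2 · (7.122)²
n ≈ 101.45
Round up to the next whole number: n = 102 per group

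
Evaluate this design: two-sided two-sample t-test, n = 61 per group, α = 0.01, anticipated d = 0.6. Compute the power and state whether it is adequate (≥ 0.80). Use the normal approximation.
Power ≈ 0.77; the study is underpowered (power < 0.80)

Power calculation (two-sample t-test, normal approximation):
z_β = d · √(n/2) - z_{α/2}
z_β = 0.6 · √(61/2) - 2.576
z_β = 0.6 · 5.523 - 2.576
z_β = 0.738

Power = Φ(z_β) = Φ(0.738) ≈ 0.770

Effect size d = 0.6 is medium by Cohen's convention (0.2/0.5/0.8).

Threshold: power ≥ 0.80 is conventionally adequate.
Power ≈ 0.77 → the study is underpowered (power < 0.80).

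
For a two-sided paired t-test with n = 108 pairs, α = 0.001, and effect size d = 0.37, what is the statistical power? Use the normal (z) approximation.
Power ≈ 0.71

Power calculation (paired t-test, normal approximation):
z_β = d · √n - z_{α/2}
z_β = 0.37 · √108 - 3.291
z_β = 0.37 · 10.392 - 3.291
z_β = 0.555

Power = Φ(z_β) = Φ(0.555) ≈ 0.710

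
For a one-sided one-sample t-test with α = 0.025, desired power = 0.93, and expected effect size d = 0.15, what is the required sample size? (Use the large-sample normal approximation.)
n = 525

Sample size formula (one-sample t-test, normal approximation):
n = ((z_α + z_β) / d)²

z_α = 1.960 (for α = 0.025, one-sided)
z_β = 1.476 (for power = 0.93)
d = 0.15

n = ((1.960 + 1.476) / 0.15)²
n = (22.907)²
n ≈ 524.73
Round up to the next whole number: n = 525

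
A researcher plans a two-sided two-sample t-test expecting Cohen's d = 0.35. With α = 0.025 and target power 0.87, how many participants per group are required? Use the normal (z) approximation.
n = 186 per group

Sample size formula (two-sample t-test, normal approximation):
n = 2 · ((z_{α/2} + z_β) / d)²

z_{α/2} = 2.241 (for α = 0.025, two-sided)
z_β = 1.126 (for power = 0.87)
d = 0.35

n = 2 · ((2.241 + 1.126) / 0.35)²
n = 2 · (9.620)²
n ≈ 185.09
Round up to the next whole number: n = 186 per group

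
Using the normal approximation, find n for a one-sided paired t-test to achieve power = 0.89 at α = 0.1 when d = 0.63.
n = 16 pairs

Sample size formula (paired t-test, normal approximation):
n = ((z_α + z_β) / d)²

z_α = 1.282 (for α = 0.1, one-sided)
z_β = 1.227 (for power = 0.89)
d = 0.63

n = ((1.282 + 1.227) / 0.63)²
n = (3.983)²
n ≈ 15.86
Round up to the next whole number: n = 16 pairs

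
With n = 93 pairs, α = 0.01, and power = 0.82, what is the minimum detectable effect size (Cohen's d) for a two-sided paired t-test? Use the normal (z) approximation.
d ≈ 0.36

Minimum detectable effect (paired t-test, normal approximation):
d = (z_{α/2} + z_β) / √n
d = (2.576 + 0.915) / √93
d = 3.491 / 9.644
d ≈ 0.36

By Cohen's convention (0.2 small / 0.5 medium / 0.8 large): small effect.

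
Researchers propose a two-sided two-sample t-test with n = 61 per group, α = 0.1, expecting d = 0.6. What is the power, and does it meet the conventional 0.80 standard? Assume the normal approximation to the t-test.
Power ≈ 0.95; the study is adequately powered (power ≥ 0.80)

Power calculation (two-sample t-test, normal approximation):
z_β = d · √(n/2) - z_{α/2}
z_β = 0.6 · √(61/2) - 1.645
z_β = 0.6 · 5.523 - 1.645
z_β = 1.669

Power = Φ(z_β) = Φ(1.669) ≈ 0.952

Effect size d = 0.6 is medium by Cohen's convention (0.2/0.5/0.8).

Threshold: power ≥ 0.80 is conventionally adequate.
Power ≈ 0.95 → the study is adequately powered (power ≥ 0.80).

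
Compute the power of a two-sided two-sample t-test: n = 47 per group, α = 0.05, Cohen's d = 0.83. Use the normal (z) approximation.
Power ≈ 0.98

Power calculation (two-sample t-test, normal approximation):
z_β = d · √(n/2) - z_{α/2}
z_β = 0.83 · √(47/2) - 1.960
z_β = 0.83 · 4.848 - 1.960
z_β = 2.064

Power = Φ(z_β) = Φ(2.064) ≈ 0.980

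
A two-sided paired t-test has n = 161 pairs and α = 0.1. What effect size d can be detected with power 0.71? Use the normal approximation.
d ≈ 0.17

Minimum detectable effect (paired t-test, normal approximation):
d = (z_{α/2} + z_β) / √n
d = (1.645 + 0.553) / √161
d = 2.198 / 12.689
d ≈ 0.17

By Cohen's convention (0.2 small / 0.5 medium / 0.8 large): very small effect.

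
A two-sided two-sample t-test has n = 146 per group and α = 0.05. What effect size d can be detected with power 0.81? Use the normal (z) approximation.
d ≈ 0.33

Minimum detectable effect (two-sample t-test, normal approximation):
d = (z_{α/2} + z_β) / √(n/2)
d = (1.960 + 0.878) / √(146/2)
d = 2.838 / 8.544
d ≈ 0.33

By Cohen's convention (0.2 small / 0.5 medium / 0.8 large): small effect.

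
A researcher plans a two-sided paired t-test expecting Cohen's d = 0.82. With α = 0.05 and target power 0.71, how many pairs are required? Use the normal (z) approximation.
n = 10 pairs

Sample size formula (paired t-test, normal approximation):
n = ((z_{α/2} + z_β) / d)²

z_{α/2} = 1.960 (for α = 0.05, two-sided)
z_β = 0.553 (for power = 0.71)
d = 0.82

n = ((1.960 + 0.553) / 0.82)²
n = (3.065)²
n ≈ 9.39
Round up to the next whole number: n = 10 pairs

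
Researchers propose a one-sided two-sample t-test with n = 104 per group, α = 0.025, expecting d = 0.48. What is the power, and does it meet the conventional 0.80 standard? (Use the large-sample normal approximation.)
Power ≈ 0.93; the study is adequately powered (power ≥ 0.80)

Power calculation (two-sample t-test, normal approximation):
z_β = d · √(n/2) - z_α
z_β = 0.48 · √(104/2) - 1.960
z_β = 0.48 · 7.211 - 1.960
z_β = 1.501

Power = Φ(z_β) = Φ(1.501) ≈ 0.933

Effect size d = 0.48 is small by Cohen's convention (0.2/0.5/0.8).

Threshold: power ≥ 0.80 is conventionally adequate.
Power ≈ 0.93 → the study is adequately powered (power ≥ 0.80).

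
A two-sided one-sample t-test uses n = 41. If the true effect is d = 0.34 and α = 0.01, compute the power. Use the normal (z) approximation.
Power ≈ 0.35

Power calculation (one-sample t-test, normal approximation):
z_β = d · √n - z_{α/2}
z_β = 0.34 · √41 - 2.576
z_β = 0.34 · 6.403 - 2.576
z_β = -0.399

Power = Φ(z_β) = Φ(-0.399) ≈ 0.345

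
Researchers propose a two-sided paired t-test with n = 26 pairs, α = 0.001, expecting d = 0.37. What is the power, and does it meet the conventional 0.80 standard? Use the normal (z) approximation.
Power ≈ 0.08; the study is underpowered (power < 0.80)

Power calculation (paired t-test, normal approximation):
z_β = d · √n - z_{α/2}
z_β = 0.37 · √26 - 3.291
z_β = 0.37 · 5.099 - 3.291
z_β = -1.404

Power = Φ(z_β) = Φ(-1.404) ≈ 0.080

Effect size d = 0.37 is small by Cohen's convention (0.2/0.5/0.8).

Threshold: power ≥ 0.80 is conventionally adequate.
Power ≈ 0.08 → the study is underpowered (power < 0.80).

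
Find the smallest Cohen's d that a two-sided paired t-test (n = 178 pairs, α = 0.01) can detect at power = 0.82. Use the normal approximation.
d ≈ 0.26

Minimum detectable effect (paired t-test, normal approximation):
d = (z_{α/2} + z_β) / √n
d = (2.576 + 0.915) / √178
d = 3.491 / 13.342
d ≈ 0.26

By Cohen's convention (0.2 small / 0.5 medium / 0.8 large): small effect.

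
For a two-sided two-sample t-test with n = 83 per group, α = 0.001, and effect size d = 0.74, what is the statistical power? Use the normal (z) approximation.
Power ≈ 0.93

Power calculation (two-sample t-test, normal approximation):
z_β = d · √(n/2) - z_{α/2}
z_β = 0.74 · √(83/2) - 3.291
z_β = 0.74 · 6.442 - 3.291
z_β = 1.477

Power = Φ(z_β) = Φ(1.477) ≈ 0.930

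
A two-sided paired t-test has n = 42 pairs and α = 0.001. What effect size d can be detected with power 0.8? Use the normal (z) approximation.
d ≈ 0.64

Minimum detectable effect (paired t-test, normal approximation):
d = (z_{α/2} + z_β) / √n
d = (3.291 + 0.842) / √42
d = 4.132 / 6.481
d ≈ 0.64

By Cohen's convention (0.2 small / 0.5 medium / 0.8 large): medium effect.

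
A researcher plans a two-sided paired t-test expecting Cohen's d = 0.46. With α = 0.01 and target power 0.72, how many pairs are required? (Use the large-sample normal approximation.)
n = 48 pairs

Sample size formula (paired t-test, normal approximation):
n = ((z_{α/2} + z_β) / d)²

z_{α/2} = 2.576 (for α = 0.01, two-sided)
z_β = 0.583 (for power = 0.72)
d = 0.46

n = ((2.576 + 0.583) / 0.46)²
n = (6.867)²
n ≈ 47.16
Round up to the next whole number: n = 48 pairs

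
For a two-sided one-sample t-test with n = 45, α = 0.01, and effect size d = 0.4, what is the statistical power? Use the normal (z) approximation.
Power ≈ 0.54

Power calculation (one-sample t-test, normal approximation):
z_β = d · √n - z_{α/2}
z_β = 0.4 · √45 - 2.576
z_β = 0.4 · 6.708 - 2.576
z_β = 0.107

Power = Φ(z_β) = Φ(0.107) ≈ 0.543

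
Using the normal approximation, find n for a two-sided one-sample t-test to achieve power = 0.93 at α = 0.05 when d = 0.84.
n = 17

Sample size formula (one-sample t-test, normal approximation):
n = ((z_{α/2} + z_β) / d)²

z_{α/2} = 1.960 (for α = 0.05, two-sided)
z_β = 1.476 (for power = 0.93)
d = 0.84

n = ((1.960 + 1.476) / 0.84)²
n = (4.090)²
n ≈ 16.73
Round up to the next whole number: n = 17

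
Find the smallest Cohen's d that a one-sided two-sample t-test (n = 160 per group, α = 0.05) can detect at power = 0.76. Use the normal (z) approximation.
d ≈ 0.26

Minimum detectable effect (two-sample t-test, normal approximation):
d = (z_α + z_β) / √(n/2)
d = (1.645 + 0.706) / √(160/2)
d = 2.351 / 8.944
d ≈ 0.26

By Cohen's convention (0.2 small / 0.5 medium / 0.8 large): small effect.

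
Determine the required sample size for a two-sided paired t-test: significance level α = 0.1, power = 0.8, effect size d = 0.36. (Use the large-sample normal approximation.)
n = 48 pairs

Sample size formula (paired t-test, normal approximation):
n = ((z_{α/2} + z_β) / d)²

z_{α/2} = 1.645 (for α = 0.1, two-sided)
z_β = 0.842 (for power = 0.8)
d = 0.36

n = ((1.645 + 0.842) / 0.36)²
n = (6.908)²
n ≈ 47.72
Round up to the next whole number: n = 48 pairs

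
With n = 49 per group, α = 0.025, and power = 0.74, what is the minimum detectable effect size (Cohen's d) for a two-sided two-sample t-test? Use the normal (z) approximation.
d ≈ 0.58

Minimum detectable effect (two-sample t-test, normal approximation):
d = (z_{α/2} + z_β) / √(n/2)
d = (2.241 + 0.643) / √(49/2)
d = 2.885 / 4.950
d ≈ 0.58

By Cohen's convention (0.2 small / 0.5 medium / 0.8 large): medium effect.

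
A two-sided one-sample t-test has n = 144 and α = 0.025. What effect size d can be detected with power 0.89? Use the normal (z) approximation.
d ≈ 0.29

Minimum detectable effect (one-sample t-test, normal approximation):
d = (z_{α/2} + z_β) / √n
d = (2.241 + 1.227) / √144
d = 3.468 / 12.000
d ≈ 0.29

By Cohen's convention (0.2 small / 0.5 medium / 0.8 large): small effect.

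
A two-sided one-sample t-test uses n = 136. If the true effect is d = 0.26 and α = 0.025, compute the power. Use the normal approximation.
Power ≈ 0.79

Power calculation (one-sample t-test, normal approximation):
z_β = d · √n - z_{α/2}
z_β = 0.26 · √136 - 2.241
z_β = 0.26 · 11.662 - 2.241
z_β = 0.791

Power = Φ(z_β) = Φ(0.791) ≈ 0.785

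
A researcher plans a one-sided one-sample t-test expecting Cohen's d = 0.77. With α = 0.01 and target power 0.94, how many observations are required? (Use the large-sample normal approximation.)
n = 26

Sample size formula (one-sample t-test, normal approximation):
n = ((z_α + z_β) / d)²

z_α = 2.326 (for α = 0.01, one-sided)
z_β = 1.555 (for power = 0.94)
d = 0.77

n = ((2.326 + 1.555) / 0.77)²
n = (5.040)²
n ≈ 25.40
Round up to the next whole number: n = 26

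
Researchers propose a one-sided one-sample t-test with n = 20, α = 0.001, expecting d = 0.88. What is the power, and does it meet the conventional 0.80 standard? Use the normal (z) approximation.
Power ≈ 0.80; the study is adequately powered (power ≥ 0.80)

Power calculation (one-sample t-test, normal approximation):
z_β = d · √n - z_α
z_β = 0.88 · √20 - 3.090
z_β = 0.88 · 4.472 - 3.090
z_β = 0.845

Power = Φ(z_β) = Φ(0.845) ≈ 0.801

Effect size d = 0.88 is large by Cohen's convention (0.2/0.5/0.8).

Threshold: power ≥ 0.80 is conventionally adequate.
Power ≈ 0.80 → the study is adequately powered (power ≥ 0.80).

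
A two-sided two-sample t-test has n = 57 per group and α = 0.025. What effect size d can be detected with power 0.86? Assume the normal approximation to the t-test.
d ≈ 0.62

Minimum detectable effect (two-sample t-test, normal approximation):
d = (z_{α/2} + z_β) / √(n/2)
d = (2.241 + 1.080) / √(57/2)
d = 3.322 / 5.339
d ≈ 0.62

By Cohen's convention (0.2 small / 0.5 medium / 0.8 large): medium effect.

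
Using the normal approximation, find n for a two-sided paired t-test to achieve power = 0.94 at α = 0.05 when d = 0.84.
n = 18 pairs

Sample size formula (paired t-test, normal approximation):
n = ((z_{α/2} + z_β) / d)²

z_{α/2} = 1.960 (for α = 0.05, two-sided)
z_β = 1.555 (for power = 0.94)
d = 0.84

n = ((1.960 + 1.555) / 0.84)²
n = (4.185)²
n ≈ 17.51
Round up to the next whole number: n = 18 pairs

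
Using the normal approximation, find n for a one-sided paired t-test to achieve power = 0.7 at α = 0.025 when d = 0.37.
n = 46 pairs

Sample size formula (paired t-test, normal approximation):
n = ((z_α + z_β) / d)²

z_α = 1.960 (for α = 0.025, one-sided)
z_β = 0.524 (for power = 0.7)
d = 0.37

n = ((1.960 + 0.524) / 0.37)²
n = (6.714)²
n ≈ 45.08
Round up to the next whole number: n = 46 pairs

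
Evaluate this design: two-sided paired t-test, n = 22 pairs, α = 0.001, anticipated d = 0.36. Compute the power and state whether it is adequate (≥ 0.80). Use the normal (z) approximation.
Power ≈ 0.05; the study is underpowered (power < 0.80)

Power calculation (paired t-test, normal approximation):
z_β = d · √n - z_{α/2}
z_β = 0.36 · √22 - 3.291
z_β = 0.36 · 4.690 - 3.291
z_β = -1.602

Power = Φ(z_β) = Φ(-1.602) ≈ 0.055

Effect size d = 0.36 is small by Cohen's convention (0.2/0.5/0.8).

Threshold: power ≥ 0.80 is conventionally adequate.
Power ≈ 0.05 → the study is underpowered (power < 0.80).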